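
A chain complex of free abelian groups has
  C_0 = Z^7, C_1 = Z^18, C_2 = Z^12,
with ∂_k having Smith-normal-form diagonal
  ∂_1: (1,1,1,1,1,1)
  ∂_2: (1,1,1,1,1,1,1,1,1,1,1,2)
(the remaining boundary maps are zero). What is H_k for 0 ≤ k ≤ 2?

H_0 = Z,  H_1 = Z/2,  H_2 = 0.

H_0: b_0 = 7 − 0 − 6 = 1; torsion from ∂_1 factors > 1: none. So H_0 = Z.
H_1: b_1 = 18 − 6 − 12 = 0; torsion from ∂_2 factors > 1: [2]. So H_1 = Z/2.
H_2: b_2 = 12 − 12 − 0 = 0; torsion from ∂_3 factors > 1: none. So H_2 = 0.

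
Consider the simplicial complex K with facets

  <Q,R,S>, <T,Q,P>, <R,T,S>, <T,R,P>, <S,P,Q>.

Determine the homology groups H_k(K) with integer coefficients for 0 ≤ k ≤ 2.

Order the vertices as P < Q < R < S < T. Listing each simplex with vertices in this order, K has dimension 2 with simplices:

  0-simplices (5): P, Q, R, S, T
  1-simplices (10): PQ, PR, PS, PT, QR, QS, QT, RS, RT, ST
  2-simplices (5): PQS, PQT, PRT, QRS, RST

giving chain groups C_0 ≅ Z^5, C_1 ≅ Z^10, C_2 ≅ Z^5.

∂_1: C_1 → C_0 sends each edge [p,q] (with p < q) to q − p.
The resulting 5×10 matrix has rank 4, and its Smith normal form has invariant factors (1,1,1,1).

∂_2: C_2 → C_1 sends each 2-simplex [p,q,r] to [q,r] − [p,r] + [p,q]. For instance
  ∂PQS = QS − PS + PQ,
  ∂RST = ST − RT + RS.
The resulting 10×5 matrix has rank 5, and its Smith normal form has invariant factors (1,1,1,1,1).

Computing H_k = (kernel of ∂_k) / (image of ∂_{k+1}):

  H_0: rank C_0 − rank ∂_1 = 5 − 4 = 1, and the invariant factors of ∂_1 are all 1, so H_0 ≅ Z.
  H_1: rank ker ∂_1 − rank ∂_2 = (10 − 4) − 5 = 1, and the invariant factors of ∂_2 are all 1, so H_1 ≅ Z.
  H_2: rank ker ∂_2 − rank ∂_3 = (5 − 5) − 0 = 0, and there is no ∂_3, so H_2 ≅ 0.

(K is a triangulation of the Möbius band.)

H_0 ≅ Z,  H_1 ≅ Z,  H_2 = 0.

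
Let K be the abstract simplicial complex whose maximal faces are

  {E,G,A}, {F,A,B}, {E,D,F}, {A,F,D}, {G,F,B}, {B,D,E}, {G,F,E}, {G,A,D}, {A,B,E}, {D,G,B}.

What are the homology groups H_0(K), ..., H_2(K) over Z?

K has 6 vertices, 15 edges, 10 triangles.
rank ∂_0 = 0, rank ∂_1 = 5 ⇒ b_0 = 6 − 0 − 5 = 1; all invariant factors of ∂_1 are 1 so no torsion. So H_0 ≅ Z.
rank ∂_1 = 5, rank ∂_2 = 10 ⇒ b_1 = 15 − 5 − 10 = 0; ∂_2 has invariant factor(s) [2] giving torsion. So H_1 ≅ Z/2Z.
rank ∂_2 = 10, rank ∂_3 = 0 ⇒ b_2 = 10 − 10 − 0 = 0. So H_2 ≅ 0.

H_0 = Z,  H_1 = Z/2Z,  H_2 = 0.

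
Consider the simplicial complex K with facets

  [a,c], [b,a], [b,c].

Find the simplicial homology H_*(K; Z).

H_0 ≅ Z,  H_1 ≅ Z.

K has 3 vertices, 3 edges.
rank ∂_0 = 0, rank ∂_1 = 2 ⇒ b_0 = 3 − 0 − 2 = 1; all invariant factors of ∂_1 are 1 so no torsion. So H_0 ≅ Z.
rank ∂_1 = 2, rank ∂_2 = 0 ⇒ b_1 = 3 − 2 − 0 = 1. So H_1 ≅ Z.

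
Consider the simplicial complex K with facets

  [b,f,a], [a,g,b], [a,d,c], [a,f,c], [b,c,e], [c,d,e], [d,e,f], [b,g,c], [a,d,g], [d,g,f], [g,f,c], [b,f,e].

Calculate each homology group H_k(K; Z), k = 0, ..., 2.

Fix the vertex order a < b < c < d < e < f < g and write every simplex with vertices in increasing order. Then dim K = 2 and the simplices of K are:

  0-simplices (7): a, b, c, d, e, f, g
  1-simplices (18): ab, ac, ad, af, ag, bc, be, bf, bg, cd, ce, cf, cg, de, df, dg, ef, fg
  2-simplices (12): abf, abg, acd, acf, adg, bce, bcg, bef, cde, cfg, def, dfg

giving chain groups C_0 ≅ Z^7, C_1 ≅ Z^18, C_2 ≅ Z^12.

The boundary map ∂_1: C_1 → C_0 sends each edge [p,q] (with p < q) to q − p. For instance
  ∂cf = f − c.
The 7×18 boundary matrix has rank 6 and Smith normal form diag(1,1,1,1,1,1).

∂_2: C_2 → C_1 sends each 2-simplex [p,q,r] to [q,r] − [p,r] + [p,q]. For instance
  ∂cde = de − ce + cd,
  ∂cfg = fg − cg + cf.
This gives a 18×12 integer matrix of rank 12; reducing to Smith normal form yields diagonal entries (1,1,1,1,1,1,1,1,1,1,1,2).

From H_k ≅ ker(∂_k) / im(∂_{k+1}) we obtain:

  H_0: rank C_0 − rank ∂_1 = 7 − 6 = 1, and the invariant factors of ∂_1 are all 1, so H_0 ≅ Z.
  H_1: rank ker ∂_1 − rank ∂_2 = (18 − 6) − 12 = 0, and ∂_2 has invariant factor 2 > 1, so H_1 ≅ Z_2.
  H_2: rank ker ∂_2 − rank ∂_3 = (12 − 12) − 0 = 0, and there is no ∂_3, so H_2 ≅ 0.

As a check, the Euler characteristic is 7 − 18 + 12 = 1, which agrees with 1 − 0 + 0 = 1.

H_0 ≅ Z,  H_1 ≅ Z_2,  H_2 = 0.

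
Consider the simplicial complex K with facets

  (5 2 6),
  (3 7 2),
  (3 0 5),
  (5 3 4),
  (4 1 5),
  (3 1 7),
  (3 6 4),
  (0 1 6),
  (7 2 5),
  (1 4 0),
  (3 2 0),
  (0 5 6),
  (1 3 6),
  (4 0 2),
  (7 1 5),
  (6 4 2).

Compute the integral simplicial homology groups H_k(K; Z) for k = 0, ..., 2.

Take the total order 0 < 1 < 2 < 3 < 4 < 5 < 6 < 7 on the vertex set. Then K (dimension 2) consists of the simplices:

  0-simplices (8): [0], [1], [2], [3], [4], [5], [6], [7]
  1-simplices (24): (24 of them)
  2-simplices (16): [0,1,4], [0,1,6], [0,2,3], [0,2,4], [0,3,5], [0,5,6], [1,3,6], [1,3,7], [1,4,5], [1,5,7], [2,3,7], [2,4,6], [2,5,6], [2,5,7], [3,4,5], [3,4,6]

Hence C_0 ≅ Z^8, C_1 ≅ Z^24, C_2 ≅ Z^16.

Boundary ∂_1: C_1 → C_0 maps an edge to its endpoints' difference, ∂[p,q] = q − p.
The resulting 8×24 matrix has rank 7, and its Smith normal form has invariant factors (1,1,1,1,1,1,1).

∂_2: C_2 → C_1 maps a triangle to the signed sum of its edges. For instance
  ∂[0,2,4] = [2,4] − [0,4] + [0,2],
  ∂[2,5,6] = [5,6] − [2,6] + [2,5].
The resulting 24×16 matrix has rank 15, and its Smith normal form has invariant factors (1,1,1,1,1,1,1,1,1,1,1,1,1,1,1).

Reading off H_k = ker ∂_k / im ∂_{k+1}:

  H_0: rank C_0 − rank ∂_1 = 8 − 7 = 1, and the invariant factors of ∂_1 are all 1, so H_0 ≅ Z.
  H_1: rank ker ∂_1 − rank ∂_2 = (24 − 7) − 15 = 2, and the invariant factors of ∂_2 are all 1, so H_1 ≅ Z^2.
  H_2: rank ker ∂_2 − rank ∂_3 = (16 − 15) − 0 = 1, and there is no ∂_3, so H_2 ≅ Z.

H_0 ≅ Z,  H_1 ≅ Z^2,  H_2 ≅ Z.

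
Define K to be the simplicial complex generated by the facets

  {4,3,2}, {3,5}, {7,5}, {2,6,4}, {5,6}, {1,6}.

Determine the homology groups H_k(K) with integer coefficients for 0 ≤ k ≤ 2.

K has 7 vertices, 9 edges, 2 triangles.
rank ∂_0 = 0, rank ∂_1 = 6 ⇒ b_0 = 7 − 0 − 6 = 1; all invariant factors of ∂_1 are 1 so no torsion. So H_0 ≅ Z.
rank ∂_1 = 6, rank ∂_2 = 2 ⇒ b_1 = 9 − 6 − 2 = 1; all invariant factors of ∂_2 are 1 so no torsion. So H_1 ≅ Z.
rank ∂_2 = 2, rank ∂_3 = 0 ⇒ b_2 = 2 − 2 − 0 = 0. So H_2 ≅ 0.

H_0 ≅ Z,  H_1 ≅ Z,  H_2 = 0.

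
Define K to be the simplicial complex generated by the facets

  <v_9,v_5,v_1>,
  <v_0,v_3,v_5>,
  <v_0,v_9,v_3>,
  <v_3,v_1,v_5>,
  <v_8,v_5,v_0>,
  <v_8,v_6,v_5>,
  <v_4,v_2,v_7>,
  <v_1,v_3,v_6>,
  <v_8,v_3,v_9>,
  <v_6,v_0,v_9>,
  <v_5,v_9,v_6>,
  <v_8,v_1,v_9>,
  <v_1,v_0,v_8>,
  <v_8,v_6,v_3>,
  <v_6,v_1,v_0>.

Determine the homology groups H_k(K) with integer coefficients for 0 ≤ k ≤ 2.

H_0 ≅ Z^2,  H_1 ≅ Z^2,  H_2 ≅ Z.

K has 10 vertices, 24 edges, 15 triangles.
rank ∂_0 = 0, rank ∂_1 = 8 ⇒ b_0 = 10 − 0 − 8 = 2; all invariant factors of ∂_1 are 1 so no torsion. So H_0 = Z^2.
rank ∂_1 = 8, rank ∂_2 = 14 ⇒ b_1 = 24 − 8 − 14 = 2; all invariant factors of ∂_2 are 1 so no torsion. So H_1 = Z^2.
rank ∂_2 = 14, rank ∂_3 = 0 ⇒ b_2 = 15 − 14 − 0 = 1. So H_2 = Z.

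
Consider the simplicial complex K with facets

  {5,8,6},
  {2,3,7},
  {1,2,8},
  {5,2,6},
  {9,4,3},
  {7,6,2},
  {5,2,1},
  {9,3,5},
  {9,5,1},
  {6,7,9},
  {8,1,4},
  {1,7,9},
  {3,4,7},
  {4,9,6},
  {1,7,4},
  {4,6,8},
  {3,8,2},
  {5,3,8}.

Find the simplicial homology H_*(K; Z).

Take the total order 1 < 2 < 3 < 4 < 5 < 6 < 7 < 8 < 9 on the vertex set. Then K (dimension 2) consists of the simplices:

  0-simplices (9): [1], [2], [3], [4], [5], [6], [7], [8], [9]
  1-simplices (27): (27 of them)
  2-simplices (18): [1,2,5], [1,2,8], [1,4,7], [1,4,8], [1,5,9], [1,7,9], [2,3,7], [2,3,8], [2,5,6], [2,6,7], [3,4,7], [3,4,9], [3,5,8], [3,5,9], [4,6,8], [4,6,9], [5,6,8], [6,7,9]

so the chain groups are C_0 ≅ Z^9, C_1 ≅ Z^27, C_2 ≅ Z^18.

∂_1: C_1 → C_0 is given by ∂[p,q] = [q] − [p]. For instance
  ∂[3,9] = [9] − [3].
The resulting 9×27 matrix has rank 8, and its Smith normal form has invariant factors (1,1,1,1,1,1,1,1).

The boundary map ∂_2: C_2 → C_1 acts by ∂[p,q,r] = [q,r] − [p,r] + [p,q]. For instance
  ∂[6,7,9] = [7,9] − [6,9] + [6,7],
  ∂[1,4,8] = [4,8] − [1,8] + [1,4].
The resulting 27×18 matrix has rank 18, and its Smith normal form has invariant factors (1,1,1,1,1,1,1,1,1,1,1,1,1,1,1,1,1,2).

From H_k ≅ ker(∂_k) / im(∂_{k+1}) we obtain:

  H_0: rank C_0 − rank ∂_1 = 9 − 8 = 1, and the invariant factors of ∂_1 are all 1, so H_0 = Z.
  H_1: rank ker ∂_1 − rank ∂_2 = (27 − 8) − 18 = 1, and ∂_2 has invariant factor 2 > 1, so H_1 = Z ⊕ Z/2.
  H_2: rank ker ∂_2 − rank ∂_3 = (18 − 18) − 0 = 0, and there is no ∂_3, so H_2 = 0.

(K is a triangulation of the Klein bottle.)

H_0 = Z,  H_1 = Z ⊕ Z/2,  H_2 = 0.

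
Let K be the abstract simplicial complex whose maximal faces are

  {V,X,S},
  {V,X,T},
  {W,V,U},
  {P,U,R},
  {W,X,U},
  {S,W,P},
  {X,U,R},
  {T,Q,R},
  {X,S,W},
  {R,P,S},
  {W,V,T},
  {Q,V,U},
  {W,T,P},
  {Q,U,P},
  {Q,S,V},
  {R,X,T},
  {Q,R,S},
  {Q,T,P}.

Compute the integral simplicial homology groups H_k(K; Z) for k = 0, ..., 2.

H_0 = Z,  H_1 = Z ⊕ Z/2,  H_2 = 0.

Take the total order P < Q < R < S < T < U < V < W < X on the vertex set. Then K (dimension 2) consists of the simplices:

  0-simplices (9): P, Q, R, S, T, U, V, W, X
  1-simplices (27): PQ, PR, PS, PT, PU, PW, QR, QS, QT, QU, QV, RS, RT, RU, RX, SV, SW, SX, TV, TW, TX, UV, UW, UX, VW, VX, WX
  2-simplices (18): PQT, PQU, PRS, PRU, PSW, PTW, QRS, QRT, QSV, QUV, RTX, RUX, SVX, SWX, TVW, TVX, UVW, UWX

giving chain groups C_0 ≅ Z^9, C_1 ≅ Z^27, C_2 ≅ Z^18.

Boundary ∂_1: C_1 → C_0 maps an edge to its endpoints' difference, ∂[p,q] = q − p. For instance
  ∂RS = S − R.
The resulting 9×27 matrix has rank 8, and its Smith normal form has invariant factors (1,1,1,1,1,1,1,1).

The boundary map ∂_2: C_2 → C_1 sends each 2-simplex [p,q,r] to [q,r] − [p,r] + [p,q]. For instance
  ∂PQT = QT − PT + PQ,
  ∂PSW = SW − PW + PS.
This gives a 27×18 integer matrix of rank 18; reducing to Smith normal form yields diagonal entries (1,1,1,1,1,1,1,1,1,1,1,1,1,1,1,1,1,2).

From H_k ≅ ker(∂_k) / im(∂_{k+1}) we obtain:

  H_0: rank C_0 − rank ∂_1 = 9 − 8 = 1, and the invariant factors of ∂_1 are all 1, so H_0 ≅ Z.
  H_1: rank ker ∂_1 − rank ∂_2 = (27 − 8) − 18 = 1, and ∂_2 has invariant factor 2 > 1, so H_1 ≅ Z ⊕ Z/2.
  H_2: rank ker ∂_2 − rank ∂_3 = (18 − 18) − 0 = 0, and there is no ∂_3, so H_2 ≅ 0.

(K is a triangulation of the Klein bottle.)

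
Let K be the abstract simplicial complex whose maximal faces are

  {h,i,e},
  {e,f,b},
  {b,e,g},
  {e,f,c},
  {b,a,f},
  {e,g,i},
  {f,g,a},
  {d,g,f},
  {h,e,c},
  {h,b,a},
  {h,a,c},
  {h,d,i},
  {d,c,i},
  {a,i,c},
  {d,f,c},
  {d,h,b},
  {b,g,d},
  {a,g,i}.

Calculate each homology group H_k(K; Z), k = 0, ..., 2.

H_0 ≅ Z,  H_1 ≅ Z ⊕ Z_2,  H_2 = 0.

Fix the vertex order a < b < c < d < e < f < g < h < i and write every simplex with vertices in increasing order. Then dim K = 2 and the simplices of K are:

  0-simplices (9): a, b, c, d, e, f, g, h, i
  1-simplices (27): ab, ac, af, ag, ah, ai, bd, be, bf, bg, bh, cd, ce, cf, ch, ci, df, dg, dh, di, ef, eg, eh, ei, fg, gi, hi
  2-simplices (18): abf, abh, ach, aci, afg, agi, bdg, bdh, bef, beg, cdf, cdi, cef, ceh, dfg, dhi, egi, ehi

giving chain groups C_0 ≅ Z^9, C_1 ≅ Z^27, C_2 ≅ Z^18.

∂_1: C_1 → C_0 maps an edge to its endpoints' difference, ∂[p,q] = q − p. For instance
  ∂fg = g − f.
This gives a 9×27 integer matrix of rank 8; reducing to Smith normal form yields diagonal entries (1,1,1,1,1,1,1,1).

The boundary map ∂_2: C_2 → C_1 acts by ∂[p,q,r] = [q,r] − [p,r] + [p,q]. For instance
  ∂afg = fg − ag + af,
  ∂cdf = df − cf + cd.
The 27×18 boundary matrix has rank 18 and Smith normal form diag(1,1,1,1,1,1,1,1,1,1,1,1,1,1,1,1,1,2).

Computing H_k = (kernel of ∂_k) / (image of ∂_{k+1}):

  H_0: rank C_0 − rank ∂_1 = 9 − 8 = 1, and the invariant factors of ∂_1 are all 1, so H_0 ≅ Z.
  H_1: rank ker ∂_1 − rank ∂_2 = (27 − 8) − 18 = 1, and ∂_2 has invariant factor 2 > 1, so H_1 ≅ Z ⊕ Z_2.
  H_2: rank ker ∂_2 − rank ∂_3 = (18 − 18) − 0 = 0, and there is no ∂_3, so H_2 ≅ 0.

As a check, the Euler characteristic is 9 − 27 + 18 = 0, which agrees with 1 − 1 + 0 = 0.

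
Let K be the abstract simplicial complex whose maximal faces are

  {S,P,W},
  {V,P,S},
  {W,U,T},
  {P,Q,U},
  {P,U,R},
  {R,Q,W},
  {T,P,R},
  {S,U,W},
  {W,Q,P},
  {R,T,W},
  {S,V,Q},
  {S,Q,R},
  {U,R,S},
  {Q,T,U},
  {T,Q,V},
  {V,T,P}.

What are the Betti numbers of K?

Fix the vertex order P < Q < R < S < T < U < V < W and write every simplex with vertices in increasing order. Then dim K = 2 and the simplices of K are:

  0-simplices (8): P, Q, R, S, T, U, V, W
  1-simplices (24): PQ, PR, PS, PT, PU, PV, PW, QR, QS, QT, QU, QV, QW, RS, RT, RU, RW, SU, SV, SW, TU, TV, TW, UW
  2-simplices (16): PQU, PQW, PRT, PRU, PSV, PSW, PTV, QRS, QRW, QSV, QTU, QTV, RSU, RTW, SUW, TUW

so the chain groups are C_0 ≅ Z^8, C_1 ≅ Z^24, C_2 ≅ Z^16.

The boundary map ∂_1: C_1 → C_0 is given by ∂[p,q] = [q] − [p]. For instance
  ∂RT = T − R.
The resulting 8×24 matrix has rank 7, and its Smith normal form has invariant factors (1,1,1,1,1,1,1).

The boundary map ∂_2: C_2 → C_1 maps a triangle to the signed sum of its edges. For instance
  ∂PSV = SV − PV + PS,
  ∂PSW = SW − PW + PS.
This gives a 24×16 integer matrix of rank 15; reducing to Smith normal form yields diagonal entries (1,1,1,1,1,1,1,1,1,1,1,1,1,1,1).

Now H_k = ker ∂_k / im ∂_{k+1}, so:

  H_0: rank C_0 − rank ∂_1 = 8 − 7 = 1, and the invariant factors of ∂_1 are all 1, so H_0 = Z.
  H_1: rank ker ∂_1 − rank ∂_2 = (24 − 7) − 15 = 2, and the invariant factors of ∂_2 are all 1, so H_1 = Z^2.
  H_2: rank ker ∂_2 − rank ∂_3 = (16 − 15) − 0 = 1, and there is no ∂_3, so H_2 = Z.

(K is a triangulation of the torus T^2.)

Hence the Betti numbers are b_0 = 1, b_1 = 2, b_2 = 1.

b_0 = 1, b_1 = 2, b_2 = 1.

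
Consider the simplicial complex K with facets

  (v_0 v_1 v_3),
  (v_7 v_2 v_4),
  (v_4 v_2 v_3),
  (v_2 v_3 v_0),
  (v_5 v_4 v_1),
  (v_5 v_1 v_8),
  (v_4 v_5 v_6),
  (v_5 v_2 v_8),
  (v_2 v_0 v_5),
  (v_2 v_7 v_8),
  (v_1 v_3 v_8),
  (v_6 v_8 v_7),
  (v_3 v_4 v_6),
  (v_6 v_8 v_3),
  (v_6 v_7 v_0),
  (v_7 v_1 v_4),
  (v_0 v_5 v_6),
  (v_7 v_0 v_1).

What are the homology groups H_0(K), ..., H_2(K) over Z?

H_0 ≅ Z,  H_1 ≅ Z^2,  H_2 ≅ Z.

Order the vertices as v_0 < v_1 < v_2 < v_3 < v_4 < v_5 < v_6 < v_7 < v_8. Listing each simplex with vertices in this order, K has dimension 2 with simplices:

  0-simplices (9): [v_0], [v_1], [v_2], [v_3], [v_4], [v_5], [v_6], [v_7], [v_8]
  1-simplices (27): (27 of them)
  2-simplices (18): (18 of them)

giving chain groups C_0 ≅ Z^9, C_1 ≅ Z^27, C_2 ≅ Z^18.

The boundary map ∂_1: C_1 → C_0 sends each edge [p,q] (with p < q) to q − p. For instance
  ∂[v_5,v_8] = [v_8] − [v_5].
The resulting 9×27 matrix has rank 8, and its Smith normal form has invariant factors (1,1,1,1,1,1,1,1).

∂_2: C_2 → C_1 maps a triangle to the signed sum of its edges. For instance
  ∂[v_4,v_5,v_6] = [v_5,v_6] − [v_4,v_6] + [v_4,v_5],
  ∂[v_2,v_7,v_8] = [v_7,v_8] − [v_2,v_8] + [v_2,v_7].
As a 27×18 matrix over Z this has rank 17, with invariant factors (1,1,1,1,1,1,1,1,1,1,1,1,1,1,1,1,1).

Now H_k = ker ∂_k / im ∂_{k+1}, so:

  H_0: rank C_0 − rank ∂_1 = 9 − 8 = 1, and the invariant factors of ∂_1 are all 1, so H_0 ≅ Z.
  H_1: rank ker ∂_1 − rank ∂_2 = (27 − 8) − 17 = 2, and the invariant factors of ∂_2 are all 1, so H_1 ≅ Z^2.
  H_2: rank ker ∂_2 − rank ∂_3 = (18 − 17) − 0 = 1, and there is no ∂_3, so H_2 ≅ Z.

As a check, the Euler characteristic is 9 − 27 + 18 = 0, which agrees with 1 − 2 + 1 = 0.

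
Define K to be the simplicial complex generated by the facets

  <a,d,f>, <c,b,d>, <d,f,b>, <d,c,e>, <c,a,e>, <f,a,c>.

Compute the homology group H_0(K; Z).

K has 6 vertices, 12 edges, 6 triangles.
rank ∂_0 = 0, rank ∂_1 = 5 ⇒ b_0 = 6 − 0 − 5 = 1; all invariant factors of ∂_1 are 1 so no torsion. So H_0 = Z.

H_0 = Z.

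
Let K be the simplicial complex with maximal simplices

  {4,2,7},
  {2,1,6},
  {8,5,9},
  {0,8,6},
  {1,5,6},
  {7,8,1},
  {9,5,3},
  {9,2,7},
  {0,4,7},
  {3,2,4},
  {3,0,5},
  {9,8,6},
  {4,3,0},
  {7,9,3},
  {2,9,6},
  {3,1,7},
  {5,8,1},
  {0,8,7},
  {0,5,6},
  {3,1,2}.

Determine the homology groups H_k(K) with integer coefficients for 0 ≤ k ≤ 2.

Order the vertices as 0 < 1 < 2 < 3 < 4 < 5 < 6 < 7 < 8 < 9. Listing each simplex with vertices in this order, K has dimension 2 with simplices:

  0-simplices (10): [0], [1], [2], [3], [4], [5], [6], [7], [8], [9]
  1-simplices (30): (30 of them)
  2-simplices (20): (20 of them)

giving chain groups C_0 ≅ Z^10, C_1 ≅ Z^30, C_2 ≅ Z^20.

The boundary map ∂_1: C_1 → C_0 sends each edge [p,q] (with p < q) to q − p. For instance
  ∂[1,6] = [6] − [1].
The 10×30 boundary matrix has rank 9 and Smith normal form diag(1,1,1,1,1,1,1,1,1).

∂_2: C_2 → C_1 acts by ∂[p,q,r] = [q,r] − [p,r] + [p,q]. For instance
  ∂[0,6,8] = [6,8] − [0,8] + [0,6],
  ∂[2,3,4] = [3,4] − [2,4] + [2,3].
The 30×20 boundary matrix has rank 20 and Smith normal form diag(1,1,1,1,1,1,1,1,1,1,1,1,1,1,1,1,1,1,1,2).

From H_k ≅ ker(∂_k) / im(∂_{k+1}) we obtain:

  H_0: rank C_0 − rank ∂_1 = 10 − 9 = 1, and the invariant factors of ∂_1 are all 1, so H_0 ≅ Z.
  H_1: rank ker ∂_1 − rank ∂_2 = (30 − 9) − 20 = 1, and ∂_2 has invariant factor 2 > 1, so H_1 ≅ Z ⊕ Z/2Z.
  H_2: rank ker ∂_2 − rank ∂_3 = (20 − 20) − 0 = 0, and there is no ∂_3, so H_2 ≅ 0.

H_0 ≅ Z,  H_1 ≅ Z ⊕ Z/2Z,  H_2 = 0.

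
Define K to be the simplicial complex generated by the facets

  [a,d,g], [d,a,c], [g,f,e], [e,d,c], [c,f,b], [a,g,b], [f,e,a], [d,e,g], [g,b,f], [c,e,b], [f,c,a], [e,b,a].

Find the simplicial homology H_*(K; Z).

H_0 ≅ Z,  H_1 ≅ Z/2Z,  H_2 = 0.

K has 7 vertices, 18 edges, 12 triangles.
rank ∂_0 = 0, rank ∂_1 = 6 ⇒ b_0 = 7 − 0 − 6 = 1; all invariant factors of ∂_1 are 1 so no torsion. So H_0 = Z.
rank ∂_1 = 6, rank ∂_2 = 12 ⇒ b_1 = 18 − 6 − 12 = 0; ∂_2 has invariant factor(s) [2] giving torsion. So H_1 = Z/2Z.
rank ∂_2 = 12, rank ∂_3 = 0 ⇒ b_2 = 12 − 12 − 0 = 0. So H_2 = 0.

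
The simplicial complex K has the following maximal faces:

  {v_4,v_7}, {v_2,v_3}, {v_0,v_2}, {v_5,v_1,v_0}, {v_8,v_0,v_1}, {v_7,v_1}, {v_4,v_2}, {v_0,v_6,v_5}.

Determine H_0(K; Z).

H_0 ≅ Z.

We work with the vertex ordering v_0 < v_1 < v_2 < v_3 < v_4 < v_5 < v_6 < v_7 < v_8. The simplices of K, each written with vertices in increasing order, are:

  0-simplices (9): [v_0], [v_1], [v_2], [v_3], [v_4], [v_5], [v_6], [v_7], [v_8]
  1-simplices (12): [v_0,v_1], [v_0,v_2], [v_0,v_5], [v_0,v_6], [v_0,v_8], [v_1,v_5], [v_1,v_7], [v_1,v_8], [v_2,v_3], [v_2,v_4], [v_4,v_7], [v_5,v_6]
  2-simplices (3): [v_0,v_1,v_5], [v_0,v_1,v_8], [v_0,v_5,v_6]

giving chain groups C_0 ≅ Z^9, C_1 ≅ Z^12, C_2 ≅ Z^3.

∂_1: C_1 → C_0 is given by ∂[p,q] = [q] − [p]. For instance
  ∂[v_4,v_7] = [v_7] − [v_4].
The resulting 9×12 matrix has rank 8, and its Smith normal form has invariant factors (1,1,1,1,1,1,1,1).

∂_2: C_2 → C_1 maps a triangle to the signed sum of its edges. For instance
  ∂[v_0,v_1,v_5] = [v_1,v_5] − [v_0,v_5] + [v_0,v_1],
  ∂[v_0,v_1,v_8] = [v_1,v_8] − [v_0,v_8] + [v_0,v_1].
The resulting 12×3 matrix has rank 3, and its Smith normal form has invariant factors (1,1,1).

Computing H_k = (kernel of ∂_k) / (image of ∂_{k+1}):

  H_0: rank C_0 − rank ∂_1 = 9 − 8 = 1, and the invariant factors of ∂_1 are all 1, so H_0 ≅ Z.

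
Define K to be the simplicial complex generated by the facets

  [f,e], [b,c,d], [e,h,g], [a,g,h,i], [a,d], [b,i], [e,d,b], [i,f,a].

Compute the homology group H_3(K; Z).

Order the vertices as a < b < c < d < e < f < g < h < i. Listing each simplex with vertices in this order, K has dimension 3 with simplices:

  0-simplices (9): a, b, c, d, e, f, g, h, i
  1-simplices (18): ad, af, ag, ah, ai, bc, bd, be, bi, cd, de, ef, eg, eh, fi, gh, gi, hi
  2-simplices (8): afi, agh, agi, ahi, bcd, bde, egh, ghi
  3-simplices (1): aghi

so the chain groups are C_0 ≅ Z^9, C_1 ≅ Z^18, C_2 ≅ Z^8, C_3 ≅ Z^1.

The boundary map ∂_1: C_1 → C_0 sends each edge [p,q] (with p < q) to q − p. For instance
  ∂bc = c − b.
The 9×18 boundary matrix has rank 8 and Smith normal form diag(1,1,1,1,1,1,1,1).

The boundary map ∂_2: C_2 → C_1 sends each 2-simplex [p,q,r] to [q,r] − [p,r] + [p,q]. For instance
  ∂bcd = cd − bd + bc,
  ∂ghi = hi − gi + gh.
As a 18×8 matrix over Z this has rank 7, with invariant factors (1,1,1,1,1,1,1).

∂_3: C_3 → C_2 sends each 3-simplex σ to the alternating sum Σ_i (−1)^i (σ with its i-th vertex removed). For instance
  ∂aghi = ghi − ahi + agi − agh.
The resulting 8×1 matrix has rank 1, and its Smith normal form has invariant factors (1).

From H_k ≅ ker(∂_k) / im(∂_{k+1}) we obtain:

  H_3: rank ker ∂_3 − rank ∂_4 = (1 − 1) − 0 = 0, and there is no ∂_4, so H_3 ≅ 0.

H_3 ≅ 0.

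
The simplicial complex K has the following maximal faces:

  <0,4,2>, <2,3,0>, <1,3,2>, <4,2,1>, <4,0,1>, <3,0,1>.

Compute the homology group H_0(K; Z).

H_0 ≅ Z.

Fix the vertex order 0 < 1 < 2 < 3 < 4 and write every simplex with vertices in increasing order. Then dim K = 2 and the simplices of K are:

  0-simplices (5): [0], [1], [2], [3], [4]
  1-simplices (9): [0,1], [0,2], [0,3], [0,4], [1,2], [1,3], [1,4], [2,3], [2,4]
  2-simplices (6): [0,1,3], [0,1,4], [0,2,3], [0,2,4], [1,2,3], [1,2,4]

Hence C_0 ≅ Z^5, C_1 ≅ Z^9, C_2 ≅ Z^6.

Boundary ∂_1: C_1 → C_0 is given by ∂[p,q] = [q] − [p]. For instance
  ∂[0,1] = [1] − [0].
The resulting 5×9 matrix has rank 4, and its Smith normal form has invariant factors (1,1,1,1).

Boundary ∂_2: C_2 → C_1 maps a triangle to the signed sum of its edges. For instance
  ∂[1,2,4] = [2,4] − [1,4] + [1,2],
  ∂[1,2,3] = [2,3] − [1,3] + [1,2].
This gives a 9×6 integer matrix of rank 5; reducing to Smith normal form yields diagonal entries (1,1,1,1,1).

Reading off H_k = ker ∂_k / im ∂_{k+1}:

  H_0: rank C_0 − rank ∂_1 = 5 − 4 = 1, and the invariant factors of ∂_1 are all 1, so H_0 ≅ Z.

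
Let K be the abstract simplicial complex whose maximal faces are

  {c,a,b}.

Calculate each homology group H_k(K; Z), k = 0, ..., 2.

Order the vertices as a < b < c. Listing each simplex with vertices in this order, K has dimension 2 with simplices:

  0-simplices (3): a, b, c
  1-simplices (3): ab, ac, bc
  2-simplices (1): abc

so the chain groups are C_0 ≅ Z^3, C_1 ≅ Z^3, C_2 ≅ Z^1.

The boundary map ∂_1: C_1 → C_0 sends each edge [p,q] (with p < q) to q − p.
The 3×3 boundary matrix has rank 2 and Smith normal form diag(1,1).

∂_2: C_2 → C_1 sends each 2-simplex [p,q,r] to [q,r] − [p,r] + [p,q]. For instance
  ∂abc = bc − ac + ab.
The resulting 3×1 matrix has rank 1, and its Smith normal form has invariant factors (1).

From H_k ≅ ker(∂_k) / im(∂_{k+1}) we obtain:

  H_0: rank C_0 − rank ∂_1 = 3 − 2 = 1, and the invariant factors of ∂_1 are all 1, so H_0 ≅ Z.
  H_1: rank ker ∂_1 − rank ∂_2 = (3 − 2) − 1 = 0, and the invariant factors of ∂_2 are all 1, so H_1 ≅ 0.
  H_2: rank ker ∂_2 − rank ∂_3 = (1 − 1) − 0 = 0, and there is no ∂_3, so H_2 ≅ 0.

(K is a triangulation of the 2-simplex.)

H_0 ≅ Z,  H_1 = 0,  H_2 = 0.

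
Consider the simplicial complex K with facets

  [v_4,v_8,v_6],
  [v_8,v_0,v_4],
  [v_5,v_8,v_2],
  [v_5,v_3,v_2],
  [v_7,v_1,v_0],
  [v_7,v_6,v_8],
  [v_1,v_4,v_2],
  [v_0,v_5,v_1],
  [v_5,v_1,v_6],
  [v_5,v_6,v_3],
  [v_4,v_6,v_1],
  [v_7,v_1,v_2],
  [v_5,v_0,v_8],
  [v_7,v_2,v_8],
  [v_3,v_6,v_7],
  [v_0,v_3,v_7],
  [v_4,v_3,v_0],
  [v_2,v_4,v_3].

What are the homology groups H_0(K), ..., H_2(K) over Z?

H_0 = Z,  H_1 = Z^2,  H_2 = Z.

We work with the vertex ordering v_0 < v_1 < v_2 < v_3 < v_4 < v_5 < v_6 < v_7 < v_8. The simplices of K, each written with vertices in increasing order, are:

  0-simplices (9): [v_0], [v_1], [v_2], [v_3], [v_4], [v_5], [v_6], [v_7], [v_8]
  1-simplices (27): (27 of them)
  2-simplices (18): (18 of them)

Hence C_0 ≅ Z^9, C_1 ≅ Z^27, C_2 ≅ Z^18.

∂_1: C_1 → C_0 sends each edge [p,q] (with p < q) to q − p. For instance
  ∂[v_0,v_8] = [v_8] − [v_0].
The 9×27 boundary matrix has rank 8 and Smith normal form diag(1,1,1,1,1,1,1,1).

The boundary map ∂_2: C_2 → C_1 acts by ∂[p,q,r] = [q,r] − [p,r] + [p,q]. For instance
  ∂[v_3,v_5,v_6] = [v_5,v_6] − [v_3,v_6] + [v_3,v_5],
  ∂[v_2,v_5,v_8] = [v_5,v_8] − [v_2,v_8] + [v_2,v_5].
As a 27×18 matrix over Z this has rank 17, with invariant factors (1,1,1,1,1,1,1,1,1,1,1,1,1,1,1,1,1).

Reading off H_k = ker ∂_k / im ∂_{k+1}:

  H_0: rank C_0 − rank ∂_1 = 9 − 8 = 1, and the invariant factors of ∂_1 are all 1, so H_0 = Z.
  H_1: rank ker ∂_1 − rank ∂_2 = (27 − 8) − 17 = 2, and the invariant factors of ∂_2 are all 1, so H_1 = Z^2.
  H_2: rank ker ∂_2 − rank ∂_3 = (18 − 17) − 0 = 1, and there is no ∂_3, so H_2 = Z.

As a check, the Euler characteristic is 9 − 27 + 18 = 0, which agrees with 1 − 2 + 1 = 0.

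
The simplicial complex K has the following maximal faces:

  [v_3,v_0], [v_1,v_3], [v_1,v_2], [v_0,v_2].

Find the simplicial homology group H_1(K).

Order the vertices as v_0 < v_1 < v_2 < v_3. Listing each simplex with vertices in this order, K has dimension 1 with simplices:

  0-simplices (4): [v_0], [v_1], [v_2], [v_3]
  1-simplices (4): [v_0,v_2], [v_0,v_3], [v_1,v_2], [v_1,v_3]

so the chain groups are C_0 ≅ Z^4, C_1 ≅ Z^4.

The boundary map ∂_1: C_1 → C_0 is given by ∂[p,q] = [q] − [p].
The resulting 4×4 matrix has rank 3, and its Smith normal form has invariant factors (1,1,1).

Computing H_k = (kernel of ∂_k) / (image of ∂_{k+1}):

  H_1: rank ker ∂_1 − rank ∂_2 = (4 − 3) − 0 = 1, and there is no ∂_2, so H_1 = Z.

(K is a triangulation of the circle S^1.)

H_1 ≅ Z.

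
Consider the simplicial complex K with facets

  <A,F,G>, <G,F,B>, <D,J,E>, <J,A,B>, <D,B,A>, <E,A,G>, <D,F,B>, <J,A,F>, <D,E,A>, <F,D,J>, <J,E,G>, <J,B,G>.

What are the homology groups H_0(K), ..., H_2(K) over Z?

We work with the vertex ordering A < B < D < E < F < G < J. The simplices of K, each written with vertices in increasing order, are:

  0-simplices (7): A, B, D, E, F, G, J
  1-simplices (18): AB, AD, AE, AF, AG, AJ, BD, BF, BG, BJ, DE, DF, DJ, EG, EJ, FG, FJ, GJ
  2-simplices (12): ABD, ABJ, ADE, AEG, AFG, AFJ, BDF, BFG, BGJ, DEJ, DFJ, EGJ

giving chain groups C_0 ≅ Z^7, C_1 ≅ Z^18, C_2 ≅ Z^12.

Boundary ∂_1: C_1 → C_0 is given by ∂[p,q] = [q] − [p]. For instance
  ∂BD = D − B.
As a 7×18 matrix over Z this has rank 6, with invariant factors (1,1,1,1,1,1).

Boundary ∂_2: C_2 → C_1 maps a triangle to the signed sum of its edges. For instance
  ∂AEG = EG − AG + AE,
  ∂AFG = FG − AG + AF.
This gives a 18×12 integer matrix of rank 12; reducing to Smith normal form yields diagonal entries (1,1,1,1,1,1,1,1,1,1,1,2).

From H_k ≅ ker(∂_k) / im(∂_{k+1}) we obtain:

  H_0: rank C_0 − rank ∂_1 = 7 − 6 = 1, and the invariant factors of ∂_1 are all 1, so H_0 = Z.
  H_1: rank ker ∂_1 − rank ∂_2 = (18 − 6) − 12 = 0, and ∂_2 has invariant factor 2 > 1, so H_1 = Z/2.
  H_2: rank ker ∂_2 − rank ∂_3 = (12 − 12) − 0 = 0, and there is no ∂_3, so H_2 = 0.

H_0 = Z,  H_1 = Z/2,  H_2 = 0.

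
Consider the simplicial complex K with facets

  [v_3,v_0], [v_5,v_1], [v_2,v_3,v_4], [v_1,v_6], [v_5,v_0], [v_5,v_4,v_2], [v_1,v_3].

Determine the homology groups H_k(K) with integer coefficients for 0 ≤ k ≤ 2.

H_0 = Z,  H_1 = Z^2,  H_2 = 0.

K has 7 vertices, 10 edges, 2 triangles.
rank ∂_0 = 0, rank ∂_1 = 6 ⇒ b_0 = 7 − 0 − 6 = 1; all invariant factors of ∂_1 are 1 so no torsion. So H_0 ≅ Z.
rank ∂_1 = 6, rank ∂_2 = 2 ⇒ b_1 = 10 − 6 − 2 = 2; all invariant factors of ∂_2 are 1 so no torsion. So H_1 ≅ Z^2.
rank ∂_2 = 2, rank ∂_3 = 0 ⇒ b_2 = 2 − 2 − 0 = 0. So H_2 ≅ 0.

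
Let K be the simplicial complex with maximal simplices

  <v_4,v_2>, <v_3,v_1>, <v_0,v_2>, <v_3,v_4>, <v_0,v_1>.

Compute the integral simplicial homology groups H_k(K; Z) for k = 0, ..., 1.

H_0 ≅ Z,  H_1 ≅ Z.

We work with the vertex ordering v_0 < v_1 < v_2 < v_3 < v_4. The simplices of K, each written with vertices in increasing order, are:

  0-simplices (5): [v_0], [v_1], [v_2], [v_3], [v_4]
  1-simplices (5): [v_0,v_1], [v_0,v_2], [v_1,v_3], [v_2,v_4], [v_3,v_4]

Hence C_0 ≅ Z^5, C_1 ≅ Z^5.

Boundary ∂_1: C_1 → C_0 is given by ∂[p,q] = [q] − [p]. For instance
  ∂[v_0,v_1] = [v_1] − [v_0].
The 5×5 boundary matrix has rank 4 and Smith normal form diag(1,1,1,1).

From H_k ≅ ker(∂_k) / im(∂_{k+1}) we obtain:

  H_0: rank C_0 − rank ∂_1 = 5 − 4 = 1, and the invariant factors of ∂_1 are all 1, so H_0 ≅ Z.
  H_1: rank ker ∂_1 − rank ∂_2 = (5 − 4) − 0 = 1, and there is no ∂_2, so H_1 ≅ Z.

As a check, the Euler characteristic is 5 − 5 = 0, which agrees with 1 − 1 = 0.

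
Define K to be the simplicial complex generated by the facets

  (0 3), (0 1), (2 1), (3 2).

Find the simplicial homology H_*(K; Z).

H_0 = Z,  H_1 = Z.

Order the vertices as 0 < 1 < 2 < 3. Listing each simplex with vertices in this order, K has dimension 1 with simplices:

  0-simplices (4): [0], [1], [2], [3]
  1-simplices (4): [0,1], [0,3], [1,2], [2,3]

so the chain groups are C_0 ≅ Z^4, C_1 ≅ Z^4.

Boundary ∂_1: C_1 → C_0 sends each edge [p,q] (with p < q) to q − p.
As a 4×4 matrix over Z this has rank 3, with invariant factors (1,1,1).

From H_k ≅ ker(∂_k) / im(∂_{k+1}) we obtain:

  H_0: rank C_0 − rank ∂_1 = 4 − 3 = 1, and the invariant factors of ∂_1 are all 1, so H_0 = Z.
  H_1: rank ker ∂_1 − rank ∂_2 = (4 − 3) − 0 = 1, and there is no ∂_2, so H_1 = Z.

As a check, the Euler characteristic is 4 − 4 = 0, which agrees with 1 − 1 = 0.
(K is a triangulation of the circle S^1.)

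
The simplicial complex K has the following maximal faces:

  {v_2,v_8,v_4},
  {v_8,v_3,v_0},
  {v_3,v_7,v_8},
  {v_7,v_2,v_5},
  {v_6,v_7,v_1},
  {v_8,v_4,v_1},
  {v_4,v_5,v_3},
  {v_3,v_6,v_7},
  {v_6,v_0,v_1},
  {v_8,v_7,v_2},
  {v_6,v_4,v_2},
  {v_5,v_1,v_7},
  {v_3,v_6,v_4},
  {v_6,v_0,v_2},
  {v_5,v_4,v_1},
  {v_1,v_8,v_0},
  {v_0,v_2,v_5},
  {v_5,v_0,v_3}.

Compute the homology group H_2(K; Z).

H_2 ≅ Z.

Fix the vertex order v_0 < v_1 < v_2 < v_3 < v_4 < v_5 < v_6 < v_7 < v_8 and write every simplex with vertices in increasing order. Then dim K = 2 and the simplices of K are:

  0-simplices (9): [v_0], [v_1], [v_2], [v_3], [v_4], [v_5], [v_6], [v_7], [v_8]
  1-simplices (27): (27 of them)
  2-simplices (18): (18 of them)

so the chain groups are C_0 ≅ Z^9, C_1 ≅ Z^27, C_2 ≅ Z^18.

Boundary ∂_1: C_1 → C_0 sends each edge [p,q] (with p < q) to q − p. For instance
  ∂[v_0,v_3] = [v_3] − [v_0].
As a 9×27 matrix over Z this has rank 8, with invariant factors (1,1,1,1,1,1,1,1).

The boundary map ∂_2: C_2 → C_1 sends each 2-simplex [p,q,r] to [q,r] − [p,r] + [p,q]. For instance
  ∂[v_0,v_3,v_5] = [v_3,v_5] − [v_0,v_5] + [v_0,v_3],
  ∂[v_1,v_4,v_5] = [v_4,v_5] − [v_1,v_5] + [v_1,v_4].
This gives a 27×18 integer matrix of rank 17; reducing to Smith normal form yields diagonal entries (1,1,1,1,1,1,1,1,1,1,1,1,1,1,1,1,1).

Now H_k = ker ∂_k / im ∂_{k+1}, so:

  H_2: rank ker ∂_2 − rank ∂_3 = (18 − 17) − 0 = 1, and there is no ∂_3, so H_2 = Z.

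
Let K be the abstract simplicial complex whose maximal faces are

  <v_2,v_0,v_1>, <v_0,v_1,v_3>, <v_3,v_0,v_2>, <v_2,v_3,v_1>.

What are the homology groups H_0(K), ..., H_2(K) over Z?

Take the total order v_0 < v_1 < v_2 < v_3 on the vertex set. Then K (dimension 2) consists of the simplices:

  0-simplices (4): [v_0], [v_1], [v_2], [v_3]
  1-simplices (6): [v_0,v_1], [v_0,v_2], [v_0,v_3], [v_1,v_2], [v_1,v_3], [v_2,v_3]
  2-simplices (4): [v_0,v_1,v_2], [v_0,v_1,v_3], [v_0,v_2,v_3], [v_1,v_2,v_3]

so the chain groups are C_0 ≅ Z^4, C_1 ≅ Z^6, C_2 ≅ Z^4.

The boundary map ∂_1: C_1 → C_0 maps an edge to its endpoints' difference, ∂[p,q] = q − p.
The 4×6 boundary matrix has rank 3 and Smith normal form diag(1,1,1).

The boundary map ∂_2: C_2 → C_1 maps a triangle to the signed sum of its edges. For instance
  ∂[v_0,v_1,v_2] = [v_1,v_2] − [v_0,v_2] + [v_0,v_1],
  ∂[v_0,v_2,v_3] = [v_2,v_3] − [v_0,v_3] + [v_0,v_2].
The 6×4 boundary matrix has rank 3 and Smith normal form diag(1,1,1).

Now H_k = ker ∂_k / im ∂_{k+1}, so:

  H_0: rank C_0 − rank ∂_1 = 4 − 3 = 1, and the invariant factors of ∂_1 are all 1, so H_0 = Z.
  H_1: rank ker ∂_1 − rank ∂_2 = (6 − 3) − 3 = 0, and the invariant factors of ∂_2 are all 1, so H_1 = 0.
  H_2: rank ker ∂_2 − rank ∂_3 = (4 − 3) − 0 = 1, and there is no ∂_3, so H_2 = Z.

As a check, the Euler characteristic is 4 − 6 + 4 = 2, which agrees with 1 − 0 + 1 = 2.
(K is a triangulation of the 2-sphere S^2.)

H_0 ≅ Z,  H_1 = 0,  H_2 ≅ Z.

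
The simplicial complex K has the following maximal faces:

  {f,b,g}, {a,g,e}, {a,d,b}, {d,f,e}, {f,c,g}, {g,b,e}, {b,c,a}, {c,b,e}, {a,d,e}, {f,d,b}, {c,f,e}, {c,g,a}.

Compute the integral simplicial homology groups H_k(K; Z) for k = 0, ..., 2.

Fix the vertex order a < b < c < d < e < f < g and write every simplex with vertices in increasing order. Then dim K = 2 and the simplices of K are:

  0-simplices (7): a, b, c, d, e, f, g
  1-simplices (18): ab, ac, ad, ae, ag, bc, bd, be, bf, bg, ce, cf, cg, de, df, ef, eg, fg
  2-simplices (12): abc, abd, acg, ade, aeg, bce, bdf, beg, bfg, cef, cfg, def

giving chain groups C_0 ≅ Z^7, C_1 ≅ Z^18, C_2 ≅ Z^12.

The boundary map ∂_1: C_1 → C_0 maps an edge to its endpoints' difference, ∂[p,q] = q − p. For instance
  ∂ce = e − c.
As a 7×18 matrix over Z this has rank 6, with invariant factors (1,1,1,1,1,1).

Boundary ∂_2: C_2 → C_1 maps a triangle to the signed sum of its edges. For instance
  ∂acg = cg − ag + ac,
  ∂abc = bc − ac + ab.
This gives a 18×12 integer matrix of rank 12; reducing to Smith normal form yields diagonal entries (1,1,1,1,1,1,1,1,1,1,1,2).

From H_k ≅ ker(∂_k) / im(∂_{k+1}) we obtain:

  H_0: rank C_0 − rank ∂_1 = 7 − 6 = 1, and the invariant factors of ∂_1 are all 1, so H_0 = Z.
  H_1: rank ker ∂_1 − rank ∂_2 = (18 − 6) − 12 = 0, and ∂_2 has invariant factor 2 > 1, so H_1 = Z/2.
  H_2: rank ker ∂_2 − rank ∂_3 = (12 − 12) − 0 = 0, and there is no ∂_3, so H_2 = 0.

H_0 = Z,  H_1 = Z/2,  H_2 = 0.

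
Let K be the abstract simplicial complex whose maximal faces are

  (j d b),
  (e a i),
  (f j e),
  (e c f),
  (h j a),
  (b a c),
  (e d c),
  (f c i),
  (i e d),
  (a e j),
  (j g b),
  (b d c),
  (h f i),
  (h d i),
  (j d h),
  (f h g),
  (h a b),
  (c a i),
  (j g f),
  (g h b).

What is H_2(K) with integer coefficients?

We work with the vertex ordering a < b < c < d < e < f < g < h < i < j. The simplices of K, each written with vertices in increasing order, are:

  0-simplices (10): a, b, c, d, e, f, g, h, i, j
  1-simplices (30): ab, ac, ae, ah, ai, aj, bc, bd, bg, bh, bj, cd, ce, cf, ci, de, dh, di, dj, ef, ei, ej, fg, fh, fi, fj, gh, gj, hi, hj
  2-simplices (20): abc, abh, aci, aei, aej, ahj, bcd, bdj, bgh, bgj, cde, cef, cfi, dei, dhi, dhj, efj, fgh, fgj, fhi

giving chain groups C_0 ≅ Z^10, C_1 ≅ Z^30, C_2 ≅ Z^20.

Boundary ∂_1: C_1 → C_0 is given by ∂[p,q] = [q] − [p]. For instance
  ∂fi = i − f.
This gives a 10×30 integer matrix of rank 9; reducing to Smith normal form yields diagonal entries (1,1,1,1,1,1,1,1,1).

The boundary map ∂_2: C_2 → C_1 maps a triangle to the signed sum of its edges. For instance
  ∂ahj = hj − aj + ah,
  ∂abh = bh − ah + ab.
As a 30×20 matrix over Z this has rank 20, with invariant factors (1,1,1,1,1,1,1,1,1,1,1,1,1,1,1,1,1,1,1,2).

Reading off H_k = ker ∂_k / im ∂_{k+1}:

  H_2: rank ker ∂_2 − rank ∂_3 = (20 − 20) − 0 = 0, and there is no ∂_3, so H_2 = 0.

(K is a triangulation of the Klein bottle.)

H_2 ≅ 0.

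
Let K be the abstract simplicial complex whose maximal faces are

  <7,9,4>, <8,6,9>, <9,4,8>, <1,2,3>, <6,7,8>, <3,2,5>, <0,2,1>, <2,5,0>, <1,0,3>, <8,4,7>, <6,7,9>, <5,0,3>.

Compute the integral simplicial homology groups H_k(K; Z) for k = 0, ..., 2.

H_0 ≅ Z^2,  H_1 = 0,  H_2 ≅ Z^2.

K has 10 vertices, 18 edges, 12 triangles.
rank ∂_0 = 0, rank ∂_1 = 8 ⇒ b_0 = 10 − 0 − 8 = 2; all invariant factors of ∂_1 are 1 so no torsion. So H_0 = Z^2.
rank ∂_1 = 8, rank ∂_2 = 10 ⇒ b_1 = 18 − 8 − 10 = 0; all invariant factors of ∂_2 are 1 so no torsion. So H_1 = 0.
rank ∂_2 = 10, rank ∂_3 = 0 ⇒ b_2 = 12 − 10 − 0 = 2. So H_2 = Z^2.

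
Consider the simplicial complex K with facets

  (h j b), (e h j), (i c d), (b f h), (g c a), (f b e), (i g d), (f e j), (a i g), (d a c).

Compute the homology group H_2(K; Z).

Fix the vertex order a < b < c < d < e < f < g < h < i < j and write every simplex with vertices in increasing order. Then dim K = 2 and the simplices of K are:

  0-simplices (10): a, b, c, d, e, f, g, h, i, j
  1-simplices (20): ac, ad, ag, ai, be, bf, bh, bj, cd, cg, ci, dg, di, ef, eh, ej, fh, fj, gi, hj
  2-simplices (10): acd, acg, agi, bef, bfh, bhj, cdi, dgi, efj, ehj

Hence C_0 ≅ Z^10, C_1 ≅ Z^20, C_2 ≅ Z^10.

∂_1: C_1 → C_0 maps an edge to its endpoints' difference, ∂[p,q] = q − p. For instance
  ∂bf = f − b.
This gives a 10×20 integer matrix of rank 8; reducing to Smith normal form yields diagonal entries (1,1,1,1,1,1,1,1).

The boundary map ∂_2: C_2 → C_1 maps a triangle to the signed sum of its edges. For instance
  ∂agi = gi − ai + ag,
  ∂acg = cg − ag + ac.
This gives a 20×10 integer matrix of rank 10; reducing to Smith normal form yields diagonal entries (1,1,1,1,1,1,1,1,1,1).

Now H_k = ker ∂_k / im ∂_{k+1}, so:

  H_2: rank ker ∂_2 − rank ∂_3 = (10 − 10) − 0 = 0, and there is no ∂_3, so H_2 = 0.

H_2 ≅ 0.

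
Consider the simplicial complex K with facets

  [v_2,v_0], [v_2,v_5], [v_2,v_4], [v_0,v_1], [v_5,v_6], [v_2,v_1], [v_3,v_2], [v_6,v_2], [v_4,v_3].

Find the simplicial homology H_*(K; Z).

K has 7 vertices, 9 edges.
rank ∂_0 = 0, rank ∂_1 = 6 ⇒ b_0 = 7 − 0 − 6 = 1; all invariant factors of ∂_1 are 1 so no torsion. So H_0 ≅ Z.
rank ∂_1 = 6, rank ∂_2 = 0 ⇒ b_1 = 9 − 6 − 0 = 3. So H_1 ≅ Z^3.

H_0 ≅ Z,  H_1 ≅ Z^3.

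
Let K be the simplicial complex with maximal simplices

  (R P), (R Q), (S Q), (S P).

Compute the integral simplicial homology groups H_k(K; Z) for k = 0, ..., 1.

H_0 ≅ Z,  H_1 ≅ Z.

Fix the vertex order P < Q < R < S and write every simplex with vertices in increasing order. Then dim K = 1 and the simplices of K are:

  0-simplices (4): P, Q, R, S
  1-simplices (4): PR, PS, QR, QS

Hence C_0 ≅ Z^4, C_1 ≅ Z^4.

The boundary map ∂_1: C_1 → C_0 is given by ∂[p,q] = [q] − [p]. For instance
  ∂QS = S − Q.
This gives a 4×4 integer matrix of rank 3; reducing to Smith normal form yields diagonal entries (1,1,1).

Now H_k = ker ∂_k / im ∂_{k+1}, so:

  H_0: rank C_0 − rank ∂_1 = 4 − 3 = 1, and the invariant factors of ∂_1 are all 1, so H_0 = Z.
  H_1: rank ker ∂_1 − rank ∂_2 = (4 − 3) − 0 = 1, and there is no ∂_2, so H_1 = Z.

(K is a triangulation of the circle S^1.)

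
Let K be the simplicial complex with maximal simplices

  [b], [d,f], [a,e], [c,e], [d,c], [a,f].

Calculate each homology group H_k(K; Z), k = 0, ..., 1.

H_0 = Z^2,  H_1 = Z.

Order the vertices as a < b < c < d < e < f. Listing each simplex with vertices in this order, K has dimension 1 with simplices:

  0-simplices (6): a, b, c, d, e, f
  1-simplices (5): ae, af, cd, ce, df

giving chain groups C_0 ≅ Z^6, C_1 ≅ Z^5.

Boundary ∂_1: C_1 → C_0 maps an edge to its endpoints' difference, ∂[p,q] = q − p. For instance
  ∂af = f − a.
This gives a 6×5 integer matrix of rank 4; reducing to Smith normal form yields diagonal entries (1,1,1,1).

Computing H_k = (kernel of ∂_k) / (image of ∂_{k+1}):

  H_0: rank C_0 − rank ∂_1 = 6 − 4 = 2, and the invariant factors of ∂_1 are all 1, so H_0 = Z^2.
  H_1: rank ker ∂_1 − rank ∂_2 = (5 − 4) − 0 = 1, and there is no ∂_2, so H_1 = Z.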